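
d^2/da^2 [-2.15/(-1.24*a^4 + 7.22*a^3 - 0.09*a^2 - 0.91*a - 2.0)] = ((-31.992*a^2 + 93.138*a - 0.387)*(1.24*a^4 - 7.22*a^3 + 0.09*a^2 + 0.91*a + 2.0) + 2.15*(4.96*a^3 - 21.66*a^2 + 0.18*a + 0.91)*(9.92*a^3 - 43.32*a^2 + 0.36*a + 1.82))/(1.24*a^4 - 7.22*a^3 + 0.09*a^2 + 0.91*a + 2.0)^3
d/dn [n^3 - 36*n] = 3*n^2 - 36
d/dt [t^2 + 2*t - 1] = 2*t + 2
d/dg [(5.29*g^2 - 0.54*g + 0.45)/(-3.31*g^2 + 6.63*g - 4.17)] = (33.2853*g^2 - 41.1396*g - 0.7317)/(10.9561*g^4 - 43.8906*g^3 + 71.5623*g^2 - 55.2942*g + 17.3889)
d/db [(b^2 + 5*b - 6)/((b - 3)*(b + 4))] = 2*(-2*b^2 - 6*b - 27)/(b^4 + 2*b^3 - 23*b^2 - 24*b + 144)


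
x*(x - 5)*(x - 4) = x^3 - 9*x^2 + 20*x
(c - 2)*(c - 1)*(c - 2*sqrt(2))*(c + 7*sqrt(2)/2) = c^4 - 3*c^3 + 3*sqrt(2)*c^3/2 - 12*c^2 - 9*sqrt(2)*c^2/2 + 3*sqrt(2)*c + 42*c - 28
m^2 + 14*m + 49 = (m + 7)^2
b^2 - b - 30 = (b - 6)*(b + 5)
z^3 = z^3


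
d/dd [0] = 0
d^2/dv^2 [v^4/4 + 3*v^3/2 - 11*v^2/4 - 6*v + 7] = 3*v^2 + 9*v - 11/2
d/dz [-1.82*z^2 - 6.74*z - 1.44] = -3.64*z - 6.74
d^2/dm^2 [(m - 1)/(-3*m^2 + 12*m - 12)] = 2*(-m - 1)/(3*(m^4 - 8*m^3 + 24*m^2 - 32*m + 16))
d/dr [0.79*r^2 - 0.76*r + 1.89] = 1.58*r - 0.76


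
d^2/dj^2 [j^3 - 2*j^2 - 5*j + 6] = 6*j - 4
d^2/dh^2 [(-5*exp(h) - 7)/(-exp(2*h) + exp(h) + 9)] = (5*exp(4*h) + 33*exp(3*h) + 249*exp(2*h) + 214*exp(h) + 342)*exp(h)/(exp(6*h) - 3*exp(5*h) - 24*exp(4*h) + 53*exp(3*h) + 216*exp(2*h) - 243*exp(h) - 729)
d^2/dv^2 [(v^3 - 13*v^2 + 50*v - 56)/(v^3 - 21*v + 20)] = 2*(-13*v^3 + 57*v^2 + 33*v + 139)/(v^6 + 12*v^5 + 33*v^4 - 56*v^3 - 165*v^2 + 300*v - 125)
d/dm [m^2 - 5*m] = 2*m - 5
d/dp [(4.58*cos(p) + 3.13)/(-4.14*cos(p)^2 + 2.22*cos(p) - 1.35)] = (-18.9612*cos(p)^2 - 25.9164*cos(p) + 13.1316)*sin(p)/(17.1396*cos(p)^4 - 18.3816*cos(p)^3 + 16.1064*cos(p)^2 - 5.994*cos(p) + 1.8225)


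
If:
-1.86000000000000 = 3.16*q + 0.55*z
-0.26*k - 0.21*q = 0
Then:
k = 0.140579357351509*z + 0.475413826679649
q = -0.174050632911392*z - 0.588607594936709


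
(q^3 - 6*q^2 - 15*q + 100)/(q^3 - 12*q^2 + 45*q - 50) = (q + 4)/(q - 2)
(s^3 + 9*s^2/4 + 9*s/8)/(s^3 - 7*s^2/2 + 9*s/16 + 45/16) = 2*s*(2*s + 3)/(4*s^2 - 17*s + 15)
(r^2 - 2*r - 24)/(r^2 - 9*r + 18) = (r + 4)/(r - 3)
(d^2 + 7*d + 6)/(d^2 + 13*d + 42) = (d + 1)/(d + 7)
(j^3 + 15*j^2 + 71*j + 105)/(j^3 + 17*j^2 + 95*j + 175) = (j + 3)/(j + 5)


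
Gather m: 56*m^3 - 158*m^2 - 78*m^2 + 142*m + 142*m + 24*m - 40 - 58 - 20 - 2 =56*m^3 - 236*m^2 + 308*m - 120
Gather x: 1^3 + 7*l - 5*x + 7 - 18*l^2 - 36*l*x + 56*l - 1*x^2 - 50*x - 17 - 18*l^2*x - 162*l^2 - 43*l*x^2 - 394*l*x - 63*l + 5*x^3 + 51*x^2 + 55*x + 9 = -180*l^2 + 5*x^3 + x^2*(50 - 43*l) + x*(-18*l^2 - 430*l)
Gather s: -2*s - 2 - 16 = -2*s - 18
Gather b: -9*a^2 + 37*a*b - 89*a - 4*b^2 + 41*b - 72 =-9*a^2 - 89*a - 4*b^2 + b*(37*a + 41) - 72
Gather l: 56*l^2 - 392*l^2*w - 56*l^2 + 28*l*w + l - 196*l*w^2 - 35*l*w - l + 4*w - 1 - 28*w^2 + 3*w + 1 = -392*l^2*w + l*(-196*w^2 - 7*w) - 28*w^2 + 7*w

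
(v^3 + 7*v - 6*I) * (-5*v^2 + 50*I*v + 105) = -5*v^5 + 50*I*v^4 + 70*v^3 + 380*I*v^2 + 1035*v - 630*I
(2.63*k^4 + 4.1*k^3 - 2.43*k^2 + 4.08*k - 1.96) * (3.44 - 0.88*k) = -2.3144*k^5 + 5.4392*k^4 + 16.2424*k^3 - 11.9496*k^2 + 15.76*k - 6.7424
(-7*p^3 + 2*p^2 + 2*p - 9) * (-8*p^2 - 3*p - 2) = 56*p^5 + 5*p^4 - 8*p^3 + 62*p^2 + 23*p + 18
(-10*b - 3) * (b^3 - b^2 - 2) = -10*b^4 + 7*b^3 + 3*b^2 + 20*b + 6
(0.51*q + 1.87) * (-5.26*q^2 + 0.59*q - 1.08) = -2.6826*q^3 - 9.5353*q^2 + 0.5525*q - 2.0196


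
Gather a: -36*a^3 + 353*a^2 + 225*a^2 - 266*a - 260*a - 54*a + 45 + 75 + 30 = -36*a^3 + 578*a^2 - 580*a + 150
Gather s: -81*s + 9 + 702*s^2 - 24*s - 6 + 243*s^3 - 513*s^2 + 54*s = 243*s^3 + 189*s^2 - 51*s + 3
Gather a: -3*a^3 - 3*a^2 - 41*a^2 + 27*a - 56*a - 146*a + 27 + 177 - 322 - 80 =-3*a^3 - 44*a^2 - 175*a - 198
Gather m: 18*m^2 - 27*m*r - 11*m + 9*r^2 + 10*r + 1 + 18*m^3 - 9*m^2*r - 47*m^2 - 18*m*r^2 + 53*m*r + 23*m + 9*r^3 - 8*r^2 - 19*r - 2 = 18*m^3 + m^2*(-9*r - 29) + m*(-18*r^2 + 26*r + 12) + 9*r^3 + r^2 - 9*r - 1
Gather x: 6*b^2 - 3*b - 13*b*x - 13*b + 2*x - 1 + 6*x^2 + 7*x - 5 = 6*b^2 - 16*b + 6*x^2 + x*(9 - 13*b) - 6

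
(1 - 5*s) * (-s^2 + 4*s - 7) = 5*s^3 - 21*s^2 + 39*s - 7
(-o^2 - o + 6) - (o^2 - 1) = -2*o^2 - o + 7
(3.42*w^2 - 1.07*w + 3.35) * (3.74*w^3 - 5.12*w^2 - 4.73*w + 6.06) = 12.7908*w^5 - 21.5122*w^4 + 1.8308*w^3 + 8.6343*w^2 - 22.3297*w + 20.301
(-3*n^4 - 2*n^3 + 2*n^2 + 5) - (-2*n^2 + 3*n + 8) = -3*n^4 - 2*n^3 + 4*n^2 - 3*n - 3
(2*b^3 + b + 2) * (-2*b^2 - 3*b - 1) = -4*b^5 - 6*b^4 - 4*b^3 - 7*b^2 - 7*b - 2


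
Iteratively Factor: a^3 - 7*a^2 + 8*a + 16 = (a + 1)*(a^2 - 8*a + 16) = (a - 4)*(a + 1)*(a - 4)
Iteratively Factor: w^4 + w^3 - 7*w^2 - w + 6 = (w + 1)*(w^3 - 7*w + 6) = (w + 1)*(w + 3)*(w^2 - 3*w + 2) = (w - 1)*(w + 1)*(w + 3)*(w - 2)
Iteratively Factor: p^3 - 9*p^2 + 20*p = (p - 4)*(p^2 - 5*p) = p*(p - 4)*(p - 5)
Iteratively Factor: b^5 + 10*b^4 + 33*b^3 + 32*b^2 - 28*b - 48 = (b + 2)*(b^4 + 8*b^3 + 17*b^2 - 2*b - 24) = (b + 2)*(b + 4)*(b^3 + 4*b^2 + b - 6) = (b + 2)*(b + 3)*(b + 4)*(b^2 + b - 2) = (b - 1)*(b + 2)*(b + 3)*(b + 4)*(b + 2)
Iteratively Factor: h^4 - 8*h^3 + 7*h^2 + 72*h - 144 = (h - 3)*(h^3 - 5*h^2 - 8*h + 48) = (h - 4)*(h - 3)*(h^2 - h - 12) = (h - 4)^2*(h - 3)*(h + 3)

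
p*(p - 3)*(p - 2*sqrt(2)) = p^3 - 3*p^2 - 2*sqrt(2)*p^2 + 6*sqrt(2)*p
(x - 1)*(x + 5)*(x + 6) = x^3 + 10*x^2 + 19*x - 30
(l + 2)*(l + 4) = l^2 + 6*l + 8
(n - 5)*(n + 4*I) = n^2 - 5*n + 4*I*n - 20*I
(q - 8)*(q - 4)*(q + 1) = q^3 - 11*q^2 + 20*q + 32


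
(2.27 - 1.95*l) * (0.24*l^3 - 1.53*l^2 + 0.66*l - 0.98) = -0.468*l^4 + 3.5283*l^3 - 4.7601*l^2 + 3.4092*l - 2.2246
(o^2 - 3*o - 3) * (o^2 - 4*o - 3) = o^4 - 7*o^3 + 6*o^2 + 21*o + 9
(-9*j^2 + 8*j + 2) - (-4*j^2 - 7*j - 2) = -5*j^2 + 15*j + 4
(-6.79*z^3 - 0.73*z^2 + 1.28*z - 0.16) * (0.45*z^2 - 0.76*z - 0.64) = -3.0555*z^5 + 4.8319*z^4 + 5.4764*z^3 - 0.5776*z^2 - 0.6976*z + 0.1024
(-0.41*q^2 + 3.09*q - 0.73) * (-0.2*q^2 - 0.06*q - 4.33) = 0.082*q^4 - 0.5934*q^3 + 1.7359*q^2 - 13.3359*q + 3.1609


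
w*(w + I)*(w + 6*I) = w^3 + 7*I*w^2 - 6*w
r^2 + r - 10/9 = (r - 2/3)*(r + 5/3)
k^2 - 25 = (k - 5)*(k + 5)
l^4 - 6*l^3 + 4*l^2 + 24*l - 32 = (l - 4)*(l - 2)^2*(l + 2)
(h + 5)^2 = h^2 + 10*h + 25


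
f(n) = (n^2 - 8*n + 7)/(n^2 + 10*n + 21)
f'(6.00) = 0.04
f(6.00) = -0.04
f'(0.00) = -0.54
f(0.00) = 0.33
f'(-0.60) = -1.05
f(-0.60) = 0.79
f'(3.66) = 0.02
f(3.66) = -0.13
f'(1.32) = -0.13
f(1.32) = -0.05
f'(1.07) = -0.17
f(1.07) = -0.01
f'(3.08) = 0.01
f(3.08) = -0.13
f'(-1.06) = -1.86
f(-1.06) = 1.44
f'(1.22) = -0.15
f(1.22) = -0.04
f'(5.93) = 0.04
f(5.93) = -0.05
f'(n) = (-2*n - 10)*(n^2 - 8*n + 7)/(n^2 + 10*n + 21)^2 + (2*n - 8)/(n^2 + 10*n + 21) = 2*(9*n^2 + 14*n - 119)/(n^4 + 20*n^3 + 142*n^2 + 420*n + 441)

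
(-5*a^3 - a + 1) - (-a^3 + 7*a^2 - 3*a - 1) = -4*a^3 - 7*a^2 + 2*a + 2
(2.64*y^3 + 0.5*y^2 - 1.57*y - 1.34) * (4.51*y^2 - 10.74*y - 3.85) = 11.9064*y^5 - 26.0986*y^4 - 22.6147*y^3 + 8.8934*y^2 + 20.4361*y + 5.159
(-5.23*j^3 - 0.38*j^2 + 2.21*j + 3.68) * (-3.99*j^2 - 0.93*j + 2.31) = 20.8677*j^5 + 6.3801*j^4 - 20.5458*j^3 - 17.6163*j^2 + 1.6827*j + 8.5008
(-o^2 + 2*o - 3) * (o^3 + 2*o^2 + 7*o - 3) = -o^5 - 6*o^3 + 11*o^2 - 27*o + 9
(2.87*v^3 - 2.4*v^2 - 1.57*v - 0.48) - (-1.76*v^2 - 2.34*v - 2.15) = 2.87*v^3 - 0.64*v^2 + 0.77*v + 1.67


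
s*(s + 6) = s^2 + 6*s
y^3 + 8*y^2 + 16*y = y*(y + 4)^2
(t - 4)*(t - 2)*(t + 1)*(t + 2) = t^4 - 3*t^3 - 8*t^2 + 12*t + 16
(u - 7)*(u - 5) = u^2 - 12*u + 35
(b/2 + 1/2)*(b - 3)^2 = b^3/2 - 5*b^2/2 + 3*b/2 + 9/2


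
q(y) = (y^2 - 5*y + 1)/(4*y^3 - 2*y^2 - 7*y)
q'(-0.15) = 5.71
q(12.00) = 0.01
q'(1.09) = 0.99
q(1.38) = 1.35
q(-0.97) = 5.40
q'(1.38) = 5.48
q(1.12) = 0.71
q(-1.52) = -1.36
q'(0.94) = 0.60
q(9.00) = 0.01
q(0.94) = 0.56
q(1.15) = 0.74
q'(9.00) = 0.00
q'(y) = (2*y - 5)/(4*y^3 - 2*y^2 - 7*y) + (-12*y^2 + 4*y + 7)*(y^2 - 5*y + 1)/(4*y^3 - 2*y^2 - 7*y)^2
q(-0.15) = 1.79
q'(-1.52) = -3.54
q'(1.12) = 1.12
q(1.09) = 0.68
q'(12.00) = 0.00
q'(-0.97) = -40.61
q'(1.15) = 1.27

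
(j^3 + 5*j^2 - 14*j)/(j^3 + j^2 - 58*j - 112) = j*(j - 2)/(j^2 - 6*j - 16)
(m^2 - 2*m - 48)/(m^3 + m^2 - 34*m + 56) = (m^2 - 2*m - 48)/(m^3 + m^2 - 34*m + 56)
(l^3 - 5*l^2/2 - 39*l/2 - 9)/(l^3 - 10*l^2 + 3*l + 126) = (l + 1/2)/(l - 7)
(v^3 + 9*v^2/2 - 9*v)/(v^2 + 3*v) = (v^2 + 9*v/2 - 9)/(v + 3)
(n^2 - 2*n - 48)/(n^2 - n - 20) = (-n^2 + 2*n + 48)/(-n^2 + n + 20)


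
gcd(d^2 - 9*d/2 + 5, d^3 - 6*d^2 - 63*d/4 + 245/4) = d - 5/2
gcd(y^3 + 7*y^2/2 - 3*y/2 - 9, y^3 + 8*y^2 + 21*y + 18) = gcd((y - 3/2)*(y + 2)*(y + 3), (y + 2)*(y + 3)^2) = y^2 + 5*y + 6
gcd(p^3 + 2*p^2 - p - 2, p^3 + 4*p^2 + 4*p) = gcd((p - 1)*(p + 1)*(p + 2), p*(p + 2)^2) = p + 2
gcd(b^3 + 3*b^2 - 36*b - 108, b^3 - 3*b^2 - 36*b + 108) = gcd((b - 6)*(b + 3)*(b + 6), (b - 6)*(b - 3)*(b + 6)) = b^2 - 36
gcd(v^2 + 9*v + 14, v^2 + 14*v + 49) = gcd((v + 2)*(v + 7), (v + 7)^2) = v + 7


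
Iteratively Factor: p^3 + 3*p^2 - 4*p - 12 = (p + 2)*(p^2 + p - 6) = (p + 2)*(p + 3)*(p - 2)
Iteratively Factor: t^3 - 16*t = (t - 4)*(t^2 + 4*t) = t*(t - 4)*(t + 4)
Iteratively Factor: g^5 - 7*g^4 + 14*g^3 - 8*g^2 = (g)*(g^4 - 7*g^3 + 14*g^2 - 8*g) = g^2*(g^3 - 7*g^2 + 14*g - 8) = g^2*(g - 1)*(g^2 - 6*g + 8) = g^2*(g - 2)*(g - 1)*(g - 4)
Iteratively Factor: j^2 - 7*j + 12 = (j - 4)*(j - 3)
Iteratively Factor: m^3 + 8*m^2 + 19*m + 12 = (m + 3)*(m^2 + 5*m + 4) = (m + 1)*(m + 3)*(m + 4)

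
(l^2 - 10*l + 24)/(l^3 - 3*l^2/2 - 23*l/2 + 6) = 2*(l - 6)/(2*l^2 + 5*l - 3)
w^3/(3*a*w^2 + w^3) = w/(3*a + w)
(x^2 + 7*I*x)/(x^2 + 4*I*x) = (x + 7*I)/(x + 4*I)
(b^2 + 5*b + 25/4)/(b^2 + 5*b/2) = (b + 5/2)/b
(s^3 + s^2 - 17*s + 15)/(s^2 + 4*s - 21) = (s^2 + 4*s - 5)/(s + 7)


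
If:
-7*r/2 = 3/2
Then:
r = -3/7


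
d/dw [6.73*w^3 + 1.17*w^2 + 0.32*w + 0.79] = 20.19*w^2 + 2.34*w + 0.32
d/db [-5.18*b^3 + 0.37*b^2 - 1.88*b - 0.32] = -15.54*b^2 + 0.74*b - 1.88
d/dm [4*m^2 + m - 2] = 8*m + 1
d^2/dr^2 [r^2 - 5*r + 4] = 2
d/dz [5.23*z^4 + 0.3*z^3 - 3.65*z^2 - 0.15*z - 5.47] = 20.92*z^3 + 0.9*z^2 - 7.3*z - 0.15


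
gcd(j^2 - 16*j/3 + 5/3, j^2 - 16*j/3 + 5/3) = j^2 - 16*j/3 + 5/3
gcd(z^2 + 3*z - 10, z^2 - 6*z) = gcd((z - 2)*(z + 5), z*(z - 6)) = 1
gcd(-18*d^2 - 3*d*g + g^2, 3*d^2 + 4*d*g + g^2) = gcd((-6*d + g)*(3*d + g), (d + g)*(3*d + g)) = 3*d + g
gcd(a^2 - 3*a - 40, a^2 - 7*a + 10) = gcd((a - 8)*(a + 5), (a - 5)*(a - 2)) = 1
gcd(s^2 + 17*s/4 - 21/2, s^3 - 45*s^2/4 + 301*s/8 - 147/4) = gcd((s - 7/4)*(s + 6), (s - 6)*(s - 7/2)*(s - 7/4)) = s - 7/4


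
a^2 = a^2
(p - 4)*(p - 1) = p^2 - 5*p + 4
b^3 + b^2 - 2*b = b*(b - 1)*(b + 2)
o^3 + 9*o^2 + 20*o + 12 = (o + 1)*(o + 2)*(o + 6)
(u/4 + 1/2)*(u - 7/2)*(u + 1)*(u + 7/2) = u^4/4 + 3*u^3/4 - 41*u^2/16 - 147*u/16 - 49/8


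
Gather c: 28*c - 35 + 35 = 28*c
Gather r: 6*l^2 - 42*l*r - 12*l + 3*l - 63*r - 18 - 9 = 6*l^2 - 9*l + r*(-42*l - 63) - 27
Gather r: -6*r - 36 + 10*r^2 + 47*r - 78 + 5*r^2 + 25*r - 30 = 15*r^2 + 66*r - 144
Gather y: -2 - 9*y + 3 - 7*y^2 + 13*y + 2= -7*y^2 + 4*y + 3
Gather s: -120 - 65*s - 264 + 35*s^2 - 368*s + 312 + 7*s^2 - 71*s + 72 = 42*s^2 - 504*s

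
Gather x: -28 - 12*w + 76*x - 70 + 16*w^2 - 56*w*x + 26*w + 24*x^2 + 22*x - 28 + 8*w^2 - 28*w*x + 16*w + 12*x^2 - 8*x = 24*w^2 + 30*w + 36*x^2 + x*(90 - 84*w) - 126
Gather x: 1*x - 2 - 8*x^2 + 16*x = -8*x^2 + 17*x - 2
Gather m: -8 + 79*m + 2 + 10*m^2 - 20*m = 10*m^2 + 59*m - 6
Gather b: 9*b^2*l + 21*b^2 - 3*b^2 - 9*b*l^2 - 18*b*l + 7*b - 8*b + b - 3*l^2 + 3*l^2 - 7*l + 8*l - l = b^2*(9*l + 18) + b*(-9*l^2 - 18*l)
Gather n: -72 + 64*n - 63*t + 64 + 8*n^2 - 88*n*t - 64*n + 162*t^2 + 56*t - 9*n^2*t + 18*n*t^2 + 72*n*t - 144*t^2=n^2*(8 - 9*t) + n*(18*t^2 - 16*t) + 18*t^2 - 7*t - 8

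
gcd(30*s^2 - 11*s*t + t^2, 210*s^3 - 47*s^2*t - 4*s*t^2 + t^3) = 30*s^2 - 11*s*t + t^2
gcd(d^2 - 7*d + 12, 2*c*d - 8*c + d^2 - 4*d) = d - 4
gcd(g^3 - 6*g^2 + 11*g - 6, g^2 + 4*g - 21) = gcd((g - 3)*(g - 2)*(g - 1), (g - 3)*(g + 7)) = g - 3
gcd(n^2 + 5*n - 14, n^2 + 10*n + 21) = n + 7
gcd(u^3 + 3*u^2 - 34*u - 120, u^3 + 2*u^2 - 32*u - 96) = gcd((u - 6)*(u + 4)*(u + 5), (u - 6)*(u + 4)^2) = u^2 - 2*u - 24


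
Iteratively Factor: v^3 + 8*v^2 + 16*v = (v + 4)*(v^2 + 4*v) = v*(v + 4)*(v + 4)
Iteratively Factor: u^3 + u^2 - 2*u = (u)*(u^2 + u - 2) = u*(u + 2)*(u - 1)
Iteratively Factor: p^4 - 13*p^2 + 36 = (p - 2)*(p^3 + 2*p^2 - 9*p - 18) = (p - 2)*(p + 3)*(p^2 - p - 6) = (p - 2)*(p + 2)*(p + 3)*(p - 3)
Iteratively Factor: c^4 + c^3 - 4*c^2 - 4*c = (c - 2)*(c^3 + 3*c^2 + 2*c) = (c - 2)*(c + 1)*(c^2 + 2*c) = (c - 2)*(c + 1)*(c + 2)*(c)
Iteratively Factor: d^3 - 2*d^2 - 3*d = (d + 1)*(d^2 - 3*d) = (d - 3)*(d + 1)*(d)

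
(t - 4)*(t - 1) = t^2 - 5*t + 4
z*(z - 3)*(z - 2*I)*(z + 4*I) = z^4 - 3*z^3 + 2*I*z^3 + 8*z^2 - 6*I*z^2 - 24*z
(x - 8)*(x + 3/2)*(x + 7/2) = x^3 - 3*x^2 - 139*x/4 - 42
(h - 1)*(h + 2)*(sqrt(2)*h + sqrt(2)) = sqrt(2)*h^3 + 2*sqrt(2)*h^2 - sqrt(2)*h - 2*sqrt(2)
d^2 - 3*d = d*(d - 3)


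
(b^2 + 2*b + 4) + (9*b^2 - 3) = 10*b^2 + 2*b + 1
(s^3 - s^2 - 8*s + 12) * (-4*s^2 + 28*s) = -4*s^5 + 32*s^4 + 4*s^3 - 272*s^2 + 336*s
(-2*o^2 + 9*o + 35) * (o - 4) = -2*o^3 + 17*o^2 - o - 140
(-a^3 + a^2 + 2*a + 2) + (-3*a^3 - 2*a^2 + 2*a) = -4*a^3 - a^2 + 4*a + 2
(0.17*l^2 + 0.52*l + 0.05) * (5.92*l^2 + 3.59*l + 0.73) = 1.0064*l^4 + 3.6887*l^3 + 2.2869*l^2 + 0.5591*l + 0.0365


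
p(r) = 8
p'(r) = 0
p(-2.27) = 8.00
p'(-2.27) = 0.00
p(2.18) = 8.00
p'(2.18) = 0.00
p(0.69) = 8.00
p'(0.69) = 0.00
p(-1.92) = 8.00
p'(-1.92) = 0.00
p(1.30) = 8.00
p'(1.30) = 0.00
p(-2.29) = 8.00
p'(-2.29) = 0.00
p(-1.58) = 8.00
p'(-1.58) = 0.00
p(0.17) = 8.00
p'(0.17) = 0.00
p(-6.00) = 8.00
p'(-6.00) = 0.00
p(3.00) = 8.00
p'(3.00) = 0.00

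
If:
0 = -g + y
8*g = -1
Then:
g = -1/8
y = -1/8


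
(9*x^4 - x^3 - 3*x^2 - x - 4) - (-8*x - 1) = 9*x^4 - x^3 - 3*x^2 + 7*x - 3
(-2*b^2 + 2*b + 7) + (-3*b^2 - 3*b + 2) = -5*b^2 - b + 9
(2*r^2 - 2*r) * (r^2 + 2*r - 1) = 2*r^4 + 2*r^3 - 6*r^2 + 2*r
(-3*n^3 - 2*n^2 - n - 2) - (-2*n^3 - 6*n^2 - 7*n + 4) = -n^3 + 4*n^2 + 6*n - 6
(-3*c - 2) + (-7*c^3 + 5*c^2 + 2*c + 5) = -7*c^3 + 5*c^2 - c + 3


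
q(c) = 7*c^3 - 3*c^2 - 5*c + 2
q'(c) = 21*c^2 - 6*c - 5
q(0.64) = -0.59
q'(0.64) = -0.24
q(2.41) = 70.51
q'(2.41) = 102.51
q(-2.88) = -175.70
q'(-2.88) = 186.46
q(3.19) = 182.75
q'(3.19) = 189.56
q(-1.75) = -35.95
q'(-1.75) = 69.81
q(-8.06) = -3817.84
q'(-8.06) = 1407.60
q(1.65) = 17.03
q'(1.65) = 42.27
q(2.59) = 90.54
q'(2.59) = 120.33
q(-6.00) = -1588.00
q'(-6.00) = 787.00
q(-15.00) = -24223.00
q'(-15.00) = 4810.00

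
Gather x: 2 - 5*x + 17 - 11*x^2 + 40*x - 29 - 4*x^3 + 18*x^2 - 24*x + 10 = -4*x^3 + 7*x^2 + 11*x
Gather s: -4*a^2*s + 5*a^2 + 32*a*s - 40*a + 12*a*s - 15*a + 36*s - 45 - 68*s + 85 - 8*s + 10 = 5*a^2 - 55*a + s*(-4*a^2 + 44*a - 40) + 50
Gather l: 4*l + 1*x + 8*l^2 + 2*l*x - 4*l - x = 8*l^2 + 2*l*x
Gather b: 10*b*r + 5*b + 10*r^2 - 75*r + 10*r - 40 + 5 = b*(10*r + 5) + 10*r^2 - 65*r - 35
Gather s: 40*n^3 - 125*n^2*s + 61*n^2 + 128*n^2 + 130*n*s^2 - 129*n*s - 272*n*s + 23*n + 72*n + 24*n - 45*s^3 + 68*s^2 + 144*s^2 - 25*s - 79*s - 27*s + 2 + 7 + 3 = 40*n^3 + 189*n^2 + 119*n - 45*s^3 + s^2*(130*n + 212) + s*(-125*n^2 - 401*n - 131) + 12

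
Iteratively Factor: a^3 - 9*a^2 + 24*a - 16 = (a - 4)*(a^2 - 5*a + 4) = (a - 4)^2*(a - 1)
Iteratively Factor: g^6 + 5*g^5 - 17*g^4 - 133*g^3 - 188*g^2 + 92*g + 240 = (g + 2)*(g^5 + 3*g^4 - 23*g^3 - 87*g^2 - 14*g + 120) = (g + 2)*(g + 4)*(g^4 - g^3 - 19*g^2 - 11*g + 30) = (g - 5)*(g + 2)*(g + 4)*(g^3 + 4*g^2 + g - 6) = (g - 5)*(g - 1)*(g + 2)*(g + 4)*(g^2 + 5*g + 6) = (g - 5)*(g - 1)*(g + 2)*(g + 3)*(g + 4)*(g + 2)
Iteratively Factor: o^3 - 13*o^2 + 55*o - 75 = (o - 3)*(o^2 - 10*o + 25) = (o - 5)*(o - 3)*(o - 5)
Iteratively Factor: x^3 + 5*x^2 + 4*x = (x + 1)*(x^2 + 4*x) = (x + 1)*(x + 4)*(x)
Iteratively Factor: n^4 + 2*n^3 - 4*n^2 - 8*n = (n - 2)*(n^3 + 4*n^2 + 4*n) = (n - 2)*(n + 2)*(n^2 + 2*n) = (n - 2)*(n + 2)^2*(n)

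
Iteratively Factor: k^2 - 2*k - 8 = (k + 2)*(k - 4)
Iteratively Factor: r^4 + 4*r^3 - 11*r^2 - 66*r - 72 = (r + 3)*(r^3 + r^2 - 14*r - 24) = (r + 3)^2*(r^2 - 2*r - 8) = (r - 4)*(r + 3)^2*(r + 2)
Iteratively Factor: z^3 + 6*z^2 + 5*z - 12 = (z + 3)*(z^2 + 3*z - 4) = (z - 1)*(z + 3)*(z + 4)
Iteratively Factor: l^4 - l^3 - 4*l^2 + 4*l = (l + 2)*(l^3 - 3*l^2 + 2*l) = (l - 2)*(l + 2)*(l^2 - l) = (l - 2)*(l - 1)*(l + 2)*(l)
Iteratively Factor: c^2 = (c)*(c)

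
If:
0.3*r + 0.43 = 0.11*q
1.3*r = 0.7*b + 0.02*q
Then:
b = 1.77922077922078*r - 0.111688311688312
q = 2.72727272727273*r + 3.90909090909091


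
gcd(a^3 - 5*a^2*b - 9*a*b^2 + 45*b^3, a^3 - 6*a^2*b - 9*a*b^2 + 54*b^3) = a^2 - 9*b^2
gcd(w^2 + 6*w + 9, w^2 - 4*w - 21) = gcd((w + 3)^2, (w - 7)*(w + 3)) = w + 3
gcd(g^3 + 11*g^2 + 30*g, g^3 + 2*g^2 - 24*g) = g^2 + 6*g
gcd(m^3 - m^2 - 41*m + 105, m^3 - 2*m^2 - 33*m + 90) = m^2 - 8*m + 15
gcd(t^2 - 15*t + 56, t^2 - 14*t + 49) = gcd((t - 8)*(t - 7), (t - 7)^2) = t - 7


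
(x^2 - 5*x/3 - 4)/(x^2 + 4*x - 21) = (x + 4/3)/(x + 7)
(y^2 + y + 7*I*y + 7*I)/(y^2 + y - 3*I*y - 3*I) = (y + 7*I)/(y - 3*I)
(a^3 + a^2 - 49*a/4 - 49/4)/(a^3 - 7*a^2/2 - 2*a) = (-4*a^3 - 4*a^2 + 49*a + 49)/(2*a*(-2*a^2 + 7*a + 4))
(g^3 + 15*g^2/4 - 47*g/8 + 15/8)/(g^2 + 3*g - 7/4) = (4*g^2 + 17*g - 15)/(2*(2*g + 7))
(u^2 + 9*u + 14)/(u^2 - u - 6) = (u + 7)/(u - 3)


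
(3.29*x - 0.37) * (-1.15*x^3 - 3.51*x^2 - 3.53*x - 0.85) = -3.7835*x^4 - 11.1224*x^3 - 10.315*x^2 - 1.4904*x + 0.3145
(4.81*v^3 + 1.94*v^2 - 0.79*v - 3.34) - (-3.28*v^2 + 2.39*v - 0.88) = 4.81*v^3 + 5.22*v^2 - 3.18*v - 2.46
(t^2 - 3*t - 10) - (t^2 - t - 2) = -2*t - 8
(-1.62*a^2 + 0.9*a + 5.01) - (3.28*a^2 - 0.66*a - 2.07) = -4.9*a^2 + 1.56*a + 7.08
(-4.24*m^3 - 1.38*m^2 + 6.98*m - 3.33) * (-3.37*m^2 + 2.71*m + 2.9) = 14.2888*m^5 - 6.8398*m^4 - 39.5584*m^3 + 26.1359*m^2 + 11.2177*m - 9.657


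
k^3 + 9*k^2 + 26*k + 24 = (k + 2)*(k + 3)*(k + 4)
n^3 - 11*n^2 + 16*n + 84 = (n - 7)*(n - 6)*(n + 2)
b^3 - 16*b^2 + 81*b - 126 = (b - 7)*(b - 6)*(b - 3)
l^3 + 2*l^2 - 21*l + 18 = (l - 3)*(l - 1)*(l + 6)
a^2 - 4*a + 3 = (a - 3)*(a - 1)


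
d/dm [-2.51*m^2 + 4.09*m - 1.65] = 4.09 - 5.02*m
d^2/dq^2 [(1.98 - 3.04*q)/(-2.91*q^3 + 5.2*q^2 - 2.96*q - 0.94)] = (154.458144*q^5 - 477.209736*q^4 + 591.414272*q^3 - 523.35216*q^2 + 304.510632*q - 70.969408)/(24.642171*q^9 - 132.10236*q^8 + 311.255928*q^7 - 385.472278*q^6 + 231.259488*q^5 - 11.847456*q^4 - 53.162716*q^3 + 10.923552*q^2 + 7.846368*q + 0.830584)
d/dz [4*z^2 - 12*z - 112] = 8*z - 12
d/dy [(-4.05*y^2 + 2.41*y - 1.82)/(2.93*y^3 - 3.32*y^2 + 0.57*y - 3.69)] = (11.8665*y^4 - 14.1226*y^3 + 21.6905*y^2 + 17.8042*y - 7.8555)/(8.5849*y^6 - 19.4552*y^5 + 14.3626*y^4 - 25.4082*y^3 + 24.8265*y^2 - 4.2066*y + 13.6161)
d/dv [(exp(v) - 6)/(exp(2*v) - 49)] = (-2*(exp(v) - 6)*exp(v) + exp(2*v) - 49)*exp(v)/(exp(2*v) - 49)^2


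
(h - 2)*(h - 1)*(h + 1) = h^3 - 2*h^2 - h + 2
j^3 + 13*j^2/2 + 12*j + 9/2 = (j + 1/2)*(j + 3)^2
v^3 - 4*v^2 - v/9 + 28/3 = (v - 3)*(v - 7/3)*(v + 4/3)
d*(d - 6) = d^2 - 6*d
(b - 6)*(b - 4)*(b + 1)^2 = b^4 - 8*b^3 + 5*b^2 + 38*b + 24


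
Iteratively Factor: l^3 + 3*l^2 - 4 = (l + 2)*(l^2 + l - 2) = (l + 2)^2*(l - 1)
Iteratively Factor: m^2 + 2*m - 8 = (m - 2)*(m + 4)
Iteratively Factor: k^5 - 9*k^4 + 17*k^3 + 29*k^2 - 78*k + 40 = (k - 4)*(k^4 - 5*k^3 - 3*k^2 + 17*k - 10) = (k - 4)*(k - 1)*(k^3 - 4*k^2 - 7*k + 10) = (k - 5)*(k - 4)*(k - 1)*(k^2 + k - 2) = (k - 5)*(k - 4)*(k - 1)*(k + 2)*(k - 1)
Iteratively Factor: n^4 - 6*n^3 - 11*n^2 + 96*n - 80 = (n - 4)*(n^3 - 2*n^2 - 19*n + 20) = (n - 4)*(n + 4)*(n^2 - 6*n + 5) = (n - 5)*(n - 4)*(n + 4)*(n - 1)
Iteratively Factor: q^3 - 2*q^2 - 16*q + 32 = (q - 4)*(q^2 + 2*q - 8) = (q - 4)*(q + 4)*(q - 2)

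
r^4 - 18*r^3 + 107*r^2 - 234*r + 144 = (r - 8)*(r - 6)*(r - 3)*(r - 1)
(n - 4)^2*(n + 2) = n^3 - 6*n^2 + 32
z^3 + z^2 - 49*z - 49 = (z - 7)*(z + 1)*(z + 7)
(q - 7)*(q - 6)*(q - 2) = q^3 - 15*q^2 + 68*q - 84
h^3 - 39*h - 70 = (h - 7)*(h + 2)*(h + 5)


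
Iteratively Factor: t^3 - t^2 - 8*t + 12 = (t - 2)*(t^2 + t - 6) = (t - 2)^2*(t + 3)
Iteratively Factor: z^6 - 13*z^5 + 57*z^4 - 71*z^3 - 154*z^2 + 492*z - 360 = (z - 5)*(z^5 - 8*z^4 + 17*z^3 + 14*z^2 - 84*z + 72) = (z - 5)*(z - 3)*(z^4 - 5*z^3 + 2*z^2 + 20*z - 24) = (z - 5)*(z - 3)^2*(z^3 - 2*z^2 - 4*z + 8) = (z - 5)*(z - 3)^2*(z + 2)*(z^2 - 4*z + 4) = (z - 5)*(z - 3)^2*(z - 2)*(z + 2)*(z - 2)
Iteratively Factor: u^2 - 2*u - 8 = (u - 4)*(u + 2)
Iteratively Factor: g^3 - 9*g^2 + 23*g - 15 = (g - 5)*(g^2 - 4*g + 3) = (g - 5)*(g - 1)*(g - 3)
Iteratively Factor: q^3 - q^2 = (q)*(q^2 - q) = q*(q - 1)*(q)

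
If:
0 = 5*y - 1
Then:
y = 1/5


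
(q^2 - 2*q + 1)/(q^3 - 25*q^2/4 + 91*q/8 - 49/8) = 8*(q - 1)/(8*q^2 - 42*q + 49)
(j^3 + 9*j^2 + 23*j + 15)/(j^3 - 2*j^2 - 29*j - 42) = (j^2 + 6*j + 5)/(j^2 - 5*j - 14)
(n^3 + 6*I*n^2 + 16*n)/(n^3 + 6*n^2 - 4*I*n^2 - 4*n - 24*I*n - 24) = n*(n + 8*I)/(n^2 + 2*n*(3 - I) - 12*I)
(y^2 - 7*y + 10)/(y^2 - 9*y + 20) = (y - 2)/(y - 4)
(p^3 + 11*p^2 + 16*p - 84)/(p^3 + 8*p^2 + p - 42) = (p + 6)/(p + 3)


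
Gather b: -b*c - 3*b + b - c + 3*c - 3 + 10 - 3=b*(-c - 2) + 2*c + 4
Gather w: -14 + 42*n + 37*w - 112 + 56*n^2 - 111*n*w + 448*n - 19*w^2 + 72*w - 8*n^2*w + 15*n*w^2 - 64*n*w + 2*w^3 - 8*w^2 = 56*n^2 + 490*n + 2*w^3 + w^2*(15*n - 27) + w*(-8*n^2 - 175*n + 109) - 126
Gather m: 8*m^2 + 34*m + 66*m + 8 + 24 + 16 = 8*m^2 + 100*m + 48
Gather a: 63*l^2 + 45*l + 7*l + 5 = 63*l^2 + 52*l + 5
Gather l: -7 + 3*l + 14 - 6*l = 7 - 3*l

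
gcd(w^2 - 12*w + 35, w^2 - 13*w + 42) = w - 7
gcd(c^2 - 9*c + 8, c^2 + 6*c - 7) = c - 1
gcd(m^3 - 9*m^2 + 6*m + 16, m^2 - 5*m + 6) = m - 2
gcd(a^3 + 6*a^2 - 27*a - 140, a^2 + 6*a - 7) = a + 7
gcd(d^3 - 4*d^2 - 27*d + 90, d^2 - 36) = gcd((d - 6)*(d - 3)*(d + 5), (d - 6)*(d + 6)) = d - 6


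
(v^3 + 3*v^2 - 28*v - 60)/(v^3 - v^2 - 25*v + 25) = (v^2 + 8*v + 12)/(v^2 + 4*v - 5)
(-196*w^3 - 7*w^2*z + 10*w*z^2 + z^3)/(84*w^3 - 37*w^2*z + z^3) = (7*w + z)/(-3*w + z)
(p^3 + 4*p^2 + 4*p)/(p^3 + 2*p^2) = (p + 2)/p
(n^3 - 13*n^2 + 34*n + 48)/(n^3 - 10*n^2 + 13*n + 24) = (n - 6)/(n - 3)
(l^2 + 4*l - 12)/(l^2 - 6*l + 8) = (l + 6)/(l - 4)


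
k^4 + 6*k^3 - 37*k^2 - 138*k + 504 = (k - 4)*(k - 3)*(k + 6)*(k + 7)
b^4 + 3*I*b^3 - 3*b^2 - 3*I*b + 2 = (b - 1)*(b + 1)*(b + I)*(b + 2*I)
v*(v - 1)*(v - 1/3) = v^3 - 4*v^2/3 + v/3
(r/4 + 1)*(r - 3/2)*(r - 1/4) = r^3/4 + 9*r^2/16 - 53*r/32 + 3/8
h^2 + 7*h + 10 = (h + 2)*(h + 5)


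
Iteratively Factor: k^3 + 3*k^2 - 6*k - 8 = (k - 2)*(k^2 + 5*k + 4) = (k - 2)*(k + 1)*(k + 4)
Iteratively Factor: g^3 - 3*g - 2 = (g - 2)*(g^2 + 2*g + 1) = (g - 2)*(g + 1)*(g + 1)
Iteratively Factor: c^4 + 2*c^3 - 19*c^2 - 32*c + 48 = (c - 4)*(c^3 + 6*c^2 + 5*c - 12) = (c - 4)*(c - 1)*(c^2 + 7*c + 12) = (c - 4)*(c - 1)*(c + 4)*(c + 3)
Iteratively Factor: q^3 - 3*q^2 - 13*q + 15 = (q - 5)*(q^2 + 2*q - 3) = (q - 5)*(q + 3)*(q - 1)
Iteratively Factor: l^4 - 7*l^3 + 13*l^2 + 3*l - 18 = (l - 3)*(l^3 - 4*l^2 + l + 6) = (l - 3)*(l + 1)*(l^2 - 5*l + 6) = (l - 3)^2*(l + 1)*(l - 2)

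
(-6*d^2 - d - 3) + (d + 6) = 3 - 6*d^2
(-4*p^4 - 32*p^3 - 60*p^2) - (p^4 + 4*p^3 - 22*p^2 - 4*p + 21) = -5*p^4 - 36*p^3 - 38*p^2 + 4*p - 21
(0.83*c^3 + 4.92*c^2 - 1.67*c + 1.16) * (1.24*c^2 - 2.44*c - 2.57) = 1.0292*c^5 + 4.0756*c^4 - 16.2087*c^3 - 7.1312*c^2 + 1.4615*c - 2.9812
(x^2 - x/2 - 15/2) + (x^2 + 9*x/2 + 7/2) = 2*x^2 + 4*x - 4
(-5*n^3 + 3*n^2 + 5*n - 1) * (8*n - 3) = -40*n^4 + 39*n^3 + 31*n^2 - 23*n + 3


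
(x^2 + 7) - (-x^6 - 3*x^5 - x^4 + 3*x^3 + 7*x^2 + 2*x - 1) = x^6 + 3*x^5 + x^4 - 3*x^3 - 6*x^2 - 2*x + 8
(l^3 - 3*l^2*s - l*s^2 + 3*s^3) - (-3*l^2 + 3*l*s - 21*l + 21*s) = l^3 - 3*l^2*s + 3*l^2 - l*s^2 - 3*l*s + 21*l + 3*s^3 - 21*s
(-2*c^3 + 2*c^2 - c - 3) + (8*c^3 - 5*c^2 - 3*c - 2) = 6*c^3 - 3*c^2 - 4*c - 5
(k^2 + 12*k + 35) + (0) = k^2 + 12*k + 35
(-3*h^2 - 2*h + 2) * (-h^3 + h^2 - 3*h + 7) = 3*h^5 - h^4 + 5*h^3 - 13*h^2 - 20*h + 14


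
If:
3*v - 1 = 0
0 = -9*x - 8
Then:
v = 1/3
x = -8/9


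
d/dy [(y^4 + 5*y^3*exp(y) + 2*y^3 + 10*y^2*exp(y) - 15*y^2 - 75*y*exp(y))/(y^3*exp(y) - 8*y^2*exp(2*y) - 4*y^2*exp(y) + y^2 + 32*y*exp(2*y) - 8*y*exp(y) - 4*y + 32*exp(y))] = (-y*(y^3 + 5*y^2*exp(y) + 2*y^2 + 10*y*exp(y) - 15*y - 75*exp(y))*(y^3*exp(y) - 16*y^2*exp(2*y) - y^2*exp(y) + 48*y*exp(2*y) - 16*y*exp(y) + 2*y + 32*exp(2*y) + 24*exp(y) - 4) + (5*y^3*exp(y) + 4*y^3 + 25*y^2*exp(y) + 6*y^2 - 55*y*exp(y) - 30*y - 75*exp(y))*(y^3*exp(y) - 8*y^2*exp(2*y) - 4*y^2*exp(y) + y^2 + 32*y*exp(2*y) - 8*y*exp(y) - 4*y + 32*exp(y)))/(y^3*exp(y) - 8*y^2*exp(2*y) - 4*y^2*exp(y) + y^2 + 32*y*exp(2*y) - 8*y*exp(y) - 4*y + 32*exp(y))^2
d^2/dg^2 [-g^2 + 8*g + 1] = -2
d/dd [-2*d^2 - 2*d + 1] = -4*d - 2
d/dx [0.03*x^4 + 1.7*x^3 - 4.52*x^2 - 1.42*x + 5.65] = 0.12*x^3 + 5.1*x^2 - 9.04*x - 1.42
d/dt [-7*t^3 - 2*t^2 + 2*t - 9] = -21*t^2 - 4*t + 2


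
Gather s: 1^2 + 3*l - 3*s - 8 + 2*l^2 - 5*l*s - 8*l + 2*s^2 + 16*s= 2*l^2 - 5*l + 2*s^2 + s*(13 - 5*l) - 7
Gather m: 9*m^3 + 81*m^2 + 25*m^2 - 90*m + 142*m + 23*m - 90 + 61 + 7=9*m^3 + 106*m^2 + 75*m - 22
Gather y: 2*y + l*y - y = y*(l + 1)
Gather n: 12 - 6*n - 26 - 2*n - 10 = -8*n - 24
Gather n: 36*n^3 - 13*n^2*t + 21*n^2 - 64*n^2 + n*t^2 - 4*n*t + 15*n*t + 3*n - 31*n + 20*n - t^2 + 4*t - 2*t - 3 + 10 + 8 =36*n^3 + n^2*(-13*t - 43) + n*(t^2 + 11*t - 8) - t^2 + 2*t + 15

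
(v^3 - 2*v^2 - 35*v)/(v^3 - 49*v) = (v + 5)/(v + 7)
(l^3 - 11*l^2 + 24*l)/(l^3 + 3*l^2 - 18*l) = (l - 8)/(l + 6)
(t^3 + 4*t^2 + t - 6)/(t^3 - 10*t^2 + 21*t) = (t^3 + 4*t^2 + t - 6)/(t*(t^2 - 10*t + 21))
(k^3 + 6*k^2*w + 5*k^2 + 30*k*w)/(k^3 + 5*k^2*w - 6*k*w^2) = (-k - 5)/(-k + w)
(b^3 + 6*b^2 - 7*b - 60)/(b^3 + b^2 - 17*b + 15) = (b + 4)/(b - 1)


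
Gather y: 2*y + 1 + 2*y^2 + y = 2*y^2 + 3*y + 1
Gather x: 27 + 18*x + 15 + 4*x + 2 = 22*x + 44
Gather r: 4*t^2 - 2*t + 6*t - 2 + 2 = 4*t^2 + 4*t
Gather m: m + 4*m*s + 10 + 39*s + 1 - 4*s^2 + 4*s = m*(4*s + 1) - 4*s^2 + 43*s + 11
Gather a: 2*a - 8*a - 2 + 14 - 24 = -6*a - 12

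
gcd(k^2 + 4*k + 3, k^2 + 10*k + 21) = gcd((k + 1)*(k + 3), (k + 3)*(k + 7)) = k + 3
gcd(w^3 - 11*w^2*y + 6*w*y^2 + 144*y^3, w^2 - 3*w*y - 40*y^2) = -w + 8*y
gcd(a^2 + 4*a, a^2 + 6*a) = a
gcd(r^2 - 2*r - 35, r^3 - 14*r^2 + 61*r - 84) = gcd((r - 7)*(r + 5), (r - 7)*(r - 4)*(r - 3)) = r - 7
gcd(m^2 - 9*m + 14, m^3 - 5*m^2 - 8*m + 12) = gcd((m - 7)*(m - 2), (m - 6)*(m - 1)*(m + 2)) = 1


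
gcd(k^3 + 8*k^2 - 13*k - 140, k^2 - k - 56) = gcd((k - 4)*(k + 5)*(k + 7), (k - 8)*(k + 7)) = k + 7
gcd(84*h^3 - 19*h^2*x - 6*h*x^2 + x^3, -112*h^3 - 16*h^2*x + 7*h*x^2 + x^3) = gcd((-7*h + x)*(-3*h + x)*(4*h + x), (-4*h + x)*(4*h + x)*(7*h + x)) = 4*h + x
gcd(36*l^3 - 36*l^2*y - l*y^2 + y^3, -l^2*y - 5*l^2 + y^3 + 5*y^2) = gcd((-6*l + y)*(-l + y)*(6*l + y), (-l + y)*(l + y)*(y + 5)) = -l + y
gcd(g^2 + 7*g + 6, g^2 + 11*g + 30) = g + 6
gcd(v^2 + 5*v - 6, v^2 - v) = v - 1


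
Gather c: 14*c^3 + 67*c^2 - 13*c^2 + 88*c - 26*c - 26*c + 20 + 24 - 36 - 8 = 14*c^3 + 54*c^2 + 36*c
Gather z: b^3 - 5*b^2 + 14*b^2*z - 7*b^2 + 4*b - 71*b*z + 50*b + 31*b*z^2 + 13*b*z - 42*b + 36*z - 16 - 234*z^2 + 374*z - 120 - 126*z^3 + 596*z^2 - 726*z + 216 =b^3 - 12*b^2 + 12*b - 126*z^3 + z^2*(31*b + 362) + z*(14*b^2 - 58*b - 316) + 80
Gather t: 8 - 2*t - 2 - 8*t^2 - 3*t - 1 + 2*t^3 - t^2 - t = 2*t^3 - 9*t^2 - 6*t + 5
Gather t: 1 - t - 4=-t - 3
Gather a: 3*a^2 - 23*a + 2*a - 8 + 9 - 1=3*a^2 - 21*a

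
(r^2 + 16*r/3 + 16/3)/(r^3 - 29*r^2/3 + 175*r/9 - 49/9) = 3*(3*r^2 + 16*r + 16)/(9*r^3 - 87*r^2 + 175*r - 49)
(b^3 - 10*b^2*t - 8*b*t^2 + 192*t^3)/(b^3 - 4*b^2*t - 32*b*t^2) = (b - 6*t)/b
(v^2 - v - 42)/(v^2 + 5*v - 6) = (v - 7)/(v - 1)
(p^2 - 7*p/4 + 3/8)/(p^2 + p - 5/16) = 2*(2*p - 3)/(4*p + 5)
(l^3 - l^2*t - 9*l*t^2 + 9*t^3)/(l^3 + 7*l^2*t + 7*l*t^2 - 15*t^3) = (l - 3*t)/(l + 5*t)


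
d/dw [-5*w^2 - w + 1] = -10*w - 1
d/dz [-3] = 0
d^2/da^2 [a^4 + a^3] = 6*a*(2*a + 1)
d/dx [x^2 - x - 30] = 2*x - 1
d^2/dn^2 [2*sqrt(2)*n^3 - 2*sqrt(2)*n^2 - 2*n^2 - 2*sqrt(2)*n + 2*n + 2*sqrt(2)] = 12*sqrt(2)*n - 4*sqrt(2) - 4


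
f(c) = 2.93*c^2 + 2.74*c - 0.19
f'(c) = 5.86*c + 2.74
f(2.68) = 28.20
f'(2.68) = 18.44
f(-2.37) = 9.77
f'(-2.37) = -11.15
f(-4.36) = 43.56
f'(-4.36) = -22.81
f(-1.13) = 0.46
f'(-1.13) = -3.88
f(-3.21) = 21.21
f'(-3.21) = -16.07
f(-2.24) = 8.37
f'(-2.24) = -10.39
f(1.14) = 6.74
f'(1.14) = 9.42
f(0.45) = 1.64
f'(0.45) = 5.38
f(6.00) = 121.73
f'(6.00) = 37.90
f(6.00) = 121.73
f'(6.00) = 37.90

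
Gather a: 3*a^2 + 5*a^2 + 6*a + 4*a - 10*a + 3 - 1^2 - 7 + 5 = 8*a^2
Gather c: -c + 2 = 2 - c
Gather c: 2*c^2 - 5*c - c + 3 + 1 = 2*c^2 - 6*c + 4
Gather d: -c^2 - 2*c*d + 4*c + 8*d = -c^2 + 4*c + d*(8 - 2*c)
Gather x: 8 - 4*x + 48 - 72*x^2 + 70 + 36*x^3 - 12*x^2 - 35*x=36*x^3 - 84*x^2 - 39*x + 126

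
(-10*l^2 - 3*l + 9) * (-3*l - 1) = 30*l^3 + 19*l^2 - 24*l - 9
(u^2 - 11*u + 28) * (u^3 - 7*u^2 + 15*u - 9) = u^5 - 18*u^4 + 120*u^3 - 370*u^2 + 519*u - 252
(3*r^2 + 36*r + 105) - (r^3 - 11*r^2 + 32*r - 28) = -r^3 + 14*r^2 + 4*r + 133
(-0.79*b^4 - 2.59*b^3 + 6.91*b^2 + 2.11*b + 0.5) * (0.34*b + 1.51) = -0.2686*b^5 - 2.0735*b^4 - 1.5615*b^3 + 11.1515*b^2 + 3.3561*b + 0.755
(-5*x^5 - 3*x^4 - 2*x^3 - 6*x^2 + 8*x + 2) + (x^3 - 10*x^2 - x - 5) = -5*x^5 - 3*x^4 - x^3 - 16*x^2 + 7*x - 3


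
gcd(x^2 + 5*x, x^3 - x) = x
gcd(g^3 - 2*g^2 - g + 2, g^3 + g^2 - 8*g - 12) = 1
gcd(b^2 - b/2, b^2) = b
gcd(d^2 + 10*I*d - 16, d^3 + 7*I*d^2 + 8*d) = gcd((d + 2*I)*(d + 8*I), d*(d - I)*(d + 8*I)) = d + 8*I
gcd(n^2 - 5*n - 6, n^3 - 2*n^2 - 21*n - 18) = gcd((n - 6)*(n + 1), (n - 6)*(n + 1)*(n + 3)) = n^2 - 5*n - 6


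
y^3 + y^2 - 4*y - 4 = (y - 2)*(y + 1)*(y + 2)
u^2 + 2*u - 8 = (u - 2)*(u + 4)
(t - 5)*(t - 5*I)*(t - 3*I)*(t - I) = t^4 - 5*t^3 - 9*I*t^3 - 23*t^2 + 45*I*t^2 + 115*t + 15*I*t - 75*I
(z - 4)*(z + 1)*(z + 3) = z^3 - 13*z - 12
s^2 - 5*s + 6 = (s - 3)*(s - 2)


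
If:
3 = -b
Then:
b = -3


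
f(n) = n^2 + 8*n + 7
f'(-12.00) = -16.00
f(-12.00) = 55.00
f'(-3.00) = 2.00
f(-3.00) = -8.00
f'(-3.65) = 0.70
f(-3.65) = -8.88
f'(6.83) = 21.66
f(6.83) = 108.29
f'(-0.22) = 7.56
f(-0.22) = 5.29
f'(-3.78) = 0.44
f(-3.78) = -8.95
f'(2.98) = 13.96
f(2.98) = 39.72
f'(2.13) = 12.26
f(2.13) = 28.58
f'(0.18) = 8.36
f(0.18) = 8.47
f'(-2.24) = 3.52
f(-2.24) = -5.90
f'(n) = 2*n + 8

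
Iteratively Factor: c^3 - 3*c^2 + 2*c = (c - 2)*(c^2 - c) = c*(c - 2)*(c - 1)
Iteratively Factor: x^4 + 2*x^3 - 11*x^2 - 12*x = (x)*(x^3 + 2*x^2 - 11*x - 12) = x*(x - 3)*(x^2 + 5*x + 4) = x*(x - 3)*(x + 4)*(x + 1)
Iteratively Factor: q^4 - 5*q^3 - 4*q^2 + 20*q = (q - 2)*(q^3 - 3*q^2 - 10*q) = (q - 2)*(q + 2)*(q^2 - 5*q) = q*(q - 2)*(q + 2)*(q - 5)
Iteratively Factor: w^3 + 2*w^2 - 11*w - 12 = (w - 3)*(w^2 + 5*w + 4) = (w - 3)*(w + 1)*(w + 4)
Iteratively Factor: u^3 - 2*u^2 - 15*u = (u)*(u^2 - 2*u - 15) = u*(u + 3)*(u - 5)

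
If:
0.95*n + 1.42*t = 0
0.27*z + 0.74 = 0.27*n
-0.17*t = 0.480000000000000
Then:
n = 4.22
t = -2.82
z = 1.48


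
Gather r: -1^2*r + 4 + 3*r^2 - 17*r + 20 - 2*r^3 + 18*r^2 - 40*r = -2*r^3 + 21*r^2 - 58*r + 24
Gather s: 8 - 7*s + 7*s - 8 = 0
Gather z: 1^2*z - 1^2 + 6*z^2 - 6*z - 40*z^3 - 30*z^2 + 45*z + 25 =-40*z^3 - 24*z^2 + 40*z + 24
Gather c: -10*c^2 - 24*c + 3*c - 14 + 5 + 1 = -10*c^2 - 21*c - 8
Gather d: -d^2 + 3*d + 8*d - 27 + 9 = -d^2 + 11*d - 18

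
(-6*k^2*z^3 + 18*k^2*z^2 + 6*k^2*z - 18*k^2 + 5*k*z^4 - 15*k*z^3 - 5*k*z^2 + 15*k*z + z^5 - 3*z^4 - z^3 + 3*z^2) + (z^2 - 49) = -6*k^2*z^3 + 18*k^2*z^2 + 6*k^2*z - 18*k^2 + 5*k*z^4 - 15*k*z^3 - 5*k*z^2 + 15*k*z + z^5 - 3*z^4 - z^3 + 4*z^2 - 49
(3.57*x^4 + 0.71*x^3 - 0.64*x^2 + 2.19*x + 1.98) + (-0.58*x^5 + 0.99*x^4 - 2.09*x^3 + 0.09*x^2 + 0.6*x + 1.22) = -0.58*x^5 + 4.56*x^4 - 1.38*x^3 - 0.55*x^2 + 2.79*x + 3.2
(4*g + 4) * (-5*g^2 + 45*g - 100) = -20*g^3 + 160*g^2 - 220*g - 400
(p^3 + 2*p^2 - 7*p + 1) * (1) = p^3 + 2*p^2 - 7*p + 1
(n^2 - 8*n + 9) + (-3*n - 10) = n^2 - 11*n - 1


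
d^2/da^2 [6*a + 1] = 0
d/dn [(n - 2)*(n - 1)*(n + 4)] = 3*n^2 + 2*n - 10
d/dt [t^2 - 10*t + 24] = 2*t - 10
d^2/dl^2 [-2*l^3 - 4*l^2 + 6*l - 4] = -12*l - 8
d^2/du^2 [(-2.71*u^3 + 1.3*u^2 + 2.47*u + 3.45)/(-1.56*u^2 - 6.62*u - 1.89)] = (1.4210854715202e-13*u^4 + 236.376656*u^3 + 176.063868*u^2 - 111.995406*u - 229.523568)/(3.796416*u^6 + 48.331296*u^5 + 218.896704*u^4 + 407.227976*u^3 + 265.201776*u^2 + 70.941906*u + 6.751269)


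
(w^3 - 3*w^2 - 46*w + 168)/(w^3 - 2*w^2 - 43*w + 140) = (w - 6)/(w - 5)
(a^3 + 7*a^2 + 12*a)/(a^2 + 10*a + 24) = a*(a + 3)/(a + 6)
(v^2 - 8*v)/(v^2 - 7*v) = (v - 8)/(v - 7)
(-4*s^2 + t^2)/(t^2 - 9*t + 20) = (-4*s^2 + t^2)/(t^2 - 9*t + 20)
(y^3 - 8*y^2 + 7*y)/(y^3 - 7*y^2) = (y - 1)/y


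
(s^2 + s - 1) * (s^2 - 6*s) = s^4 - 5*s^3 - 7*s^2 + 6*s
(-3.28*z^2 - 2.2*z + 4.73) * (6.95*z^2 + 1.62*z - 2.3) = -22.796*z^4 - 20.6036*z^3 + 36.8535*z^2 + 12.7226*z - 10.879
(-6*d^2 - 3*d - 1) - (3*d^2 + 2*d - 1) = -9*d^2 - 5*d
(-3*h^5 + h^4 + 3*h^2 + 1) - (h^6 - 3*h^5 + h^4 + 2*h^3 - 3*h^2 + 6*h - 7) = -h^6 - 2*h^3 + 6*h^2 - 6*h + 8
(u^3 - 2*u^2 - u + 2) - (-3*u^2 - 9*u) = u^3 + u^2 + 8*u + 2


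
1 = 1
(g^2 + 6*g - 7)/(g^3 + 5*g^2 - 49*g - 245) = (g - 1)/(g^2 - 2*g - 35)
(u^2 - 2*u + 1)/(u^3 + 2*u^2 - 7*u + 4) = 1/(u + 4)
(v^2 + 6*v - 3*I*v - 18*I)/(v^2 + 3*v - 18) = (v - 3*I)/(v - 3)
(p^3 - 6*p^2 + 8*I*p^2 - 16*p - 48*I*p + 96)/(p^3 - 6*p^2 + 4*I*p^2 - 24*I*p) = (p + 4*I)/p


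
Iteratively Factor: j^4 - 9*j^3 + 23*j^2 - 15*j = (j - 3)*(j^3 - 6*j^2 + 5*j) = (j - 5)*(j - 3)*(j^2 - j) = j*(j - 5)*(j - 3)*(j - 1)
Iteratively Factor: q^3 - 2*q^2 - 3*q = (q)*(q^2 - 2*q - 3) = q*(q + 1)*(q - 3)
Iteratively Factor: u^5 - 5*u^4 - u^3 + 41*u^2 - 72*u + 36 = (u - 2)*(u^4 - 3*u^3 - 7*u^2 + 27*u - 18) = (u - 2)*(u + 3)*(u^3 - 6*u^2 + 11*u - 6) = (u - 3)*(u - 2)*(u + 3)*(u^2 - 3*u + 2) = (u - 3)*(u - 2)^2*(u + 3)*(u - 1)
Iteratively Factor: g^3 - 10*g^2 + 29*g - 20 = (g - 5)*(g^2 - 5*g + 4) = (g - 5)*(g - 4)*(g - 1)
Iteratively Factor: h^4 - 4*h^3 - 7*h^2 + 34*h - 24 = (h + 3)*(h^3 - 7*h^2 + 14*h - 8) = (h - 2)*(h + 3)*(h^2 - 5*h + 4) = (h - 2)*(h - 1)*(h + 3)*(h - 4)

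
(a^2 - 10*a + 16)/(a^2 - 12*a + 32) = (a - 2)/(a - 4)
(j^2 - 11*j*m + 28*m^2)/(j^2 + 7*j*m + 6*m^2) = (j^2 - 11*j*m + 28*m^2)/(j^2 + 7*j*m + 6*m^2)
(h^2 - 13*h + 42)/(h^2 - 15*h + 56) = (h - 6)/(h - 8)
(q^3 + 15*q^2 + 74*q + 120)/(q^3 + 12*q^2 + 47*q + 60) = (q + 6)/(q + 3)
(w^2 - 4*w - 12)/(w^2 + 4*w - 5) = (w^2 - 4*w - 12)/(w^2 + 4*w - 5)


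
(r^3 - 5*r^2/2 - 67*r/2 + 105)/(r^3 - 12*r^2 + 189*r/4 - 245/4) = 2*(r + 6)/(2*r - 7)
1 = 1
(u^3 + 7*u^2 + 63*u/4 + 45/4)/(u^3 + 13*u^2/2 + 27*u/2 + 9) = (u + 5/2)/(u + 2)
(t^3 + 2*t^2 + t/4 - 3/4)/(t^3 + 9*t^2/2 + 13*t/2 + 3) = (t - 1/2)/(t + 2)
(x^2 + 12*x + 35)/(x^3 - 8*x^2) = (x^2 + 12*x + 35)/(x^2*(x - 8))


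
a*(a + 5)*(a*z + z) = a^3*z + 6*a^2*z + 5*a*z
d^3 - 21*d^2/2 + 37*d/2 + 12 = (d - 8)*(d - 3)*(d + 1/2)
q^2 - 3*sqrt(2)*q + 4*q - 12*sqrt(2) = (q + 4)*(q - 3*sqrt(2))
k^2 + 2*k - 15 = (k - 3)*(k + 5)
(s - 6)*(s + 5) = s^2 - s - 30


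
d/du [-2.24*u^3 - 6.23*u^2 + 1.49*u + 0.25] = -6.72*u^2 - 12.46*u + 1.49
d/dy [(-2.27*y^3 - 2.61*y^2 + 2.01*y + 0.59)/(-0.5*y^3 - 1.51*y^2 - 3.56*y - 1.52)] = (2.1227*y^4 + 18.1724*y^3 + 23.5629*y^2 + 9.7162*y - 0.9548)/(0.25*y^6 + 1.51*y^5 + 5.8401*y^4 + 12.2712*y^3 + 17.264*y^2 + 10.8224*y + 2.3104)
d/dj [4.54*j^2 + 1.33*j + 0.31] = 9.08*j + 1.33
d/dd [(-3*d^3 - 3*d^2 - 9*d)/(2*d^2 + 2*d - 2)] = 3*(-d^4 - 2*d^3 + 5*d^2 + 2*d + 3)/(2*(d^4 + 2*d^3 - d^2 - 2*d + 1))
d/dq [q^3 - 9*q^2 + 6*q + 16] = 3*q^2 - 18*q + 6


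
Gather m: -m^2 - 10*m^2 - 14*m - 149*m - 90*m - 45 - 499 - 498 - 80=-11*m^2 - 253*m - 1122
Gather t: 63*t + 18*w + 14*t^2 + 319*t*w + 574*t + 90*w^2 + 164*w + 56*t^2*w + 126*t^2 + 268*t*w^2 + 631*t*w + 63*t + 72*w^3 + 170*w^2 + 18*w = t^2*(56*w + 140) + t*(268*w^2 + 950*w + 700) + 72*w^3 + 260*w^2 + 200*w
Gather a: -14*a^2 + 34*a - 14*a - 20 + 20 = -14*a^2 + 20*a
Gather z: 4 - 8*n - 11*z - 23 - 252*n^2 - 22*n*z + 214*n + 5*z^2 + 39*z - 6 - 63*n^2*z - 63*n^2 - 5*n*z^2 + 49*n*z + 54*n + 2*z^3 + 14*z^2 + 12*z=-315*n^2 + 260*n + 2*z^3 + z^2*(19 - 5*n) + z*(-63*n^2 + 27*n + 40) - 25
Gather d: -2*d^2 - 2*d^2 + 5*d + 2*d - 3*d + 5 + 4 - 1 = -4*d^2 + 4*d + 8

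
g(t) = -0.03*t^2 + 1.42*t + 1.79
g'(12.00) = 0.70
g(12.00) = 14.51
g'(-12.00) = 2.14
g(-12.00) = -19.57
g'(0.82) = 1.37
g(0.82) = 2.93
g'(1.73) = 1.32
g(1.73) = 4.16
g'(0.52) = 1.39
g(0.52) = 2.52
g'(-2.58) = 1.57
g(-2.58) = -2.07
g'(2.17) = 1.29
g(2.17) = 4.73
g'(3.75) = 1.20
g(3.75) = 6.69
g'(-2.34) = 1.56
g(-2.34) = -1.70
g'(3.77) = 1.19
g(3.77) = 6.72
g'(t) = 1.42 - 0.06*t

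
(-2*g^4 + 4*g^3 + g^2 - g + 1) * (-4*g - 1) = 8*g^5 - 14*g^4 - 8*g^3 + 3*g^2 - 3*g - 1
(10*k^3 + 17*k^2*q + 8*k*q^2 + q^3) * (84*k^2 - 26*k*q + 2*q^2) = 840*k^5 + 1168*k^4*q + 250*k^3*q^2 - 90*k^2*q^3 - 10*k*q^4 + 2*q^5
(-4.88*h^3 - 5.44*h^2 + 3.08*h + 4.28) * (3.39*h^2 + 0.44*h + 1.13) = -16.5432*h^5 - 20.5888*h^4 + 2.5332*h^3 + 9.7172*h^2 + 5.3636*h + 4.8364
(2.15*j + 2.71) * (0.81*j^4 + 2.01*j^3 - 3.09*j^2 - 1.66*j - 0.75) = 1.7415*j^5 + 6.5166*j^4 - 1.1964*j^3 - 11.9429*j^2 - 6.1111*j - 2.0325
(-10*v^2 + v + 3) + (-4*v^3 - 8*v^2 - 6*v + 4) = -4*v^3 - 18*v^2 - 5*v + 7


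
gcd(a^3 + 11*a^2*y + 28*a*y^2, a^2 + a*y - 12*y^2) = a + 4*y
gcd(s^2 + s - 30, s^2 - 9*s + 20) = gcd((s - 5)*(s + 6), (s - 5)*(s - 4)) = s - 5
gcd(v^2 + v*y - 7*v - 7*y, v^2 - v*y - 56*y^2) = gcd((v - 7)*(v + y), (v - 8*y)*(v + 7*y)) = 1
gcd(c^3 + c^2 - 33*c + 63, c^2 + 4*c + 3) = 1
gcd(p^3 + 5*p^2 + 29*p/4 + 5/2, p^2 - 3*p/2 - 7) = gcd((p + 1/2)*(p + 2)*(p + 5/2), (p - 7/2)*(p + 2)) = p + 2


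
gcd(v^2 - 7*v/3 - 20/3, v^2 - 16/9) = 1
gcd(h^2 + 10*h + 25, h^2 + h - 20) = h + 5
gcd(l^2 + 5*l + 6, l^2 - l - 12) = l + 3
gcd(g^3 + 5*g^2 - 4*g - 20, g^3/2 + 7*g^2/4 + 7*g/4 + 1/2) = g + 2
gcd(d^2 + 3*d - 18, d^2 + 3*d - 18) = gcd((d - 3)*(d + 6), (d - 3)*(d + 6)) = d^2 + 3*d - 18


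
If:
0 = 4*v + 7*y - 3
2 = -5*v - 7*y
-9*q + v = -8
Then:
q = 1/3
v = -5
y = 23/7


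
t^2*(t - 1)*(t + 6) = t^4 + 5*t^3 - 6*t^2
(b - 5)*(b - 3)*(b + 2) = b^3 - 6*b^2 - b + 30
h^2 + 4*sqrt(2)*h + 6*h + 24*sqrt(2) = (h + 6)*(h + 4*sqrt(2))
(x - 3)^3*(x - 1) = x^4 - 10*x^3 + 36*x^2 - 54*x + 27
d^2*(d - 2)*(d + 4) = d^4 + 2*d^3 - 8*d^2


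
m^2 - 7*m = m*(m - 7)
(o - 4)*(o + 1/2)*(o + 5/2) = o^3 - o^2 - 43*o/4 - 5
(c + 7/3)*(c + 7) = c^2 + 28*c/3 + 49/3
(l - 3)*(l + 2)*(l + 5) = l^3 + 4*l^2 - 11*l - 30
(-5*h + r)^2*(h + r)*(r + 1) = 25*h^3*r + 25*h^3 + 15*h^2*r^2 + 15*h^2*r - 9*h*r^3 - 9*h*r^2 + r^4 + r^3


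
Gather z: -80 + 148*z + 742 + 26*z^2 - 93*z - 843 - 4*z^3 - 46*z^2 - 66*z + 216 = -4*z^3 - 20*z^2 - 11*z + 35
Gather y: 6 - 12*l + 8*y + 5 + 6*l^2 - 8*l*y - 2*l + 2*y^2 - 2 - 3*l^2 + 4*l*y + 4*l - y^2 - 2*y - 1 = 3*l^2 - 10*l + y^2 + y*(6 - 4*l) + 8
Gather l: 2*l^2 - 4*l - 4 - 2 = 2*l^2 - 4*l - 6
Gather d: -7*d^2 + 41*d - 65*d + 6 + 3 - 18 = -7*d^2 - 24*d - 9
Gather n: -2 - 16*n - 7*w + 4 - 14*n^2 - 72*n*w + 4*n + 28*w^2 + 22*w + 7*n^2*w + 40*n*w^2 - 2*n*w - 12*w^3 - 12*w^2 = n^2*(7*w - 14) + n*(40*w^2 - 74*w - 12) - 12*w^3 + 16*w^2 + 15*w + 2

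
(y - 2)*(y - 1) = y^2 - 3*y + 2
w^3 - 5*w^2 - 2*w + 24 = (w - 4)*(w - 3)*(w + 2)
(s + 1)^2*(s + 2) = s^3 + 4*s^2 + 5*s + 2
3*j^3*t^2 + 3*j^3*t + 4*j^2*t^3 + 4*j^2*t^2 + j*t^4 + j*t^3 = t*(j + t)*(3*j + t)*(j*t + j)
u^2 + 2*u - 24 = (u - 4)*(u + 6)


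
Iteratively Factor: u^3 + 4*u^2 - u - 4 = (u + 4)*(u^2 - 1) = (u - 1)*(u + 4)*(u + 1)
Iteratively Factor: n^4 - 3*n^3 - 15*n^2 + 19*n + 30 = (n + 1)*(n^3 - 4*n^2 - 11*n + 30) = (n - 5)*(n + 1)*(n^2 + n - 6) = (n - 5)*(n + 1)*(n + 3)*(n - 2)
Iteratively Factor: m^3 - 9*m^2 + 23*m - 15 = (m - 5)*(m^2 - 4*m + 3) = (m - 5)*(m - 1)*(m - 3)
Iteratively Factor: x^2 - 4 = (x - 2)*(x + 2)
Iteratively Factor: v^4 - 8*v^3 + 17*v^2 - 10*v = (v - 2)*(v^3 - 6*v^2 + 5*v) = v*(v - 2)*(v^2 - 6*v + 5) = v*(v - 5)*(v - 2)*(v - 1)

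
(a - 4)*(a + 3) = a^2 - a - 12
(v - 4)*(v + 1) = v^2 - 3*v - 4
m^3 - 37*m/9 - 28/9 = (m - 7/3)*(m + 1)*(m + 4/3)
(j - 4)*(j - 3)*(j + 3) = j^3 - 4*j^2 - 9*j + 36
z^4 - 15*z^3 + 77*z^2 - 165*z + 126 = (z - 7)*(z - 3)^2*(z - 2)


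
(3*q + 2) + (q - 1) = 4*q + 1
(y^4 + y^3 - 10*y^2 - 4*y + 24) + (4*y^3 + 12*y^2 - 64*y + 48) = y^4 + 5*y^3 + 2*y^2 - 68*y + 72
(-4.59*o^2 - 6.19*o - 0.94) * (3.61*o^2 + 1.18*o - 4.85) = -16.5699*o^4 - 27.7621*o^3 + 11.5639*o^2 + 28.9123*o + 4.559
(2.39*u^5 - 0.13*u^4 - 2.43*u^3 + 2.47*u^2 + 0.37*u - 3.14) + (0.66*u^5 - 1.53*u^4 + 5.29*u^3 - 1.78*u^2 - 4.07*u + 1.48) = 3.05*u^5 - 1.66*u^4 + 2.86*u^3 + 0.69*u^2 - 3.7*u - 1.66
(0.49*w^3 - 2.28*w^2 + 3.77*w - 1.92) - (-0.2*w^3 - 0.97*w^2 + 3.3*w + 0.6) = 0.69*w^3 - 1.31*w^2 + 0.47*w - 2.52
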